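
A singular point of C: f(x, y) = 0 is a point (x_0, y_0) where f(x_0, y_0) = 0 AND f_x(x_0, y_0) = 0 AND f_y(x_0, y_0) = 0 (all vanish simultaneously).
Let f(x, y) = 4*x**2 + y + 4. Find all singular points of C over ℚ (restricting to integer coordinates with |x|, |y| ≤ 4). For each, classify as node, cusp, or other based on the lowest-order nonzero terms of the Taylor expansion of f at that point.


No singular points in the scanned grid; C is smooth there.

Compute partial derivatives:
  f_x = 8*x.
  f_y = 1.
f_y = 1 is a nonzero constant, so f_y never vanishes: no point (x, y) can satisfy f = f_x = f_y = 0. In particular no (x, y) ∈ {−4, ..., 4}² is singular; the curve is smooth.


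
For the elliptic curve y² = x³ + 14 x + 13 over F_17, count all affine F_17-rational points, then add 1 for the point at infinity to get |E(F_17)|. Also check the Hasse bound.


Affine points = {(0, 8), (0, 9), (2, 7), (2, 10), (5, 2), (5, 15), (8, 5), (8, 12), (9, 1), (9, 16), (11, 6), (11, 11), (16, 7), (16, 10)}; affine count = 14; |E(F_17)| = 15.

Discriminant check: Δ ∝ 4a³ + 27b² = 4·14³ + 27·13² = 4·2744 + 27·169 ≡ 1 (mod 17). Nonzero ⇒ E is nonsingular.
For each x ∈ F_17, compute rhs = x³ + 14·x + 13 mod 17, then count y ∈ F_17 with y² ≡ rhs.
  x = 0: rhs = 13, matching y values: 8, 9 (2 points).
  x = 1: rhs = 11, matching y values: none (0 points).
  x = 2: rhs = 15, matching y values: 7, 10 (2 points).
  x = 3: rhs = 14, matching y values: none (0 points).
  x = 4: rhs = 14, matching y values: none (0 points).
  x = 5: rhs = 4, matching y values: 2, 15 (2 points).
  x = 6: rhs = 7, matching y values: none (0 points).
  x = 7: rhs = 12, matching y values: none (0 points).
  x = 8: rhs = 8, matching y values: 5, 12 (2 points).
  x = 9: rhs = 1, matching y values: 1, 16 (2 points).
  x = 10: rhs = 14, matching y values: none (0 points).
  x = 11: rhs = 2, matching y values: 6, 11 (2 points).
  x = 12: rhs = 5, matching y values: none (0 points).
  x = 13: rhs = 12, matching y values: none (0 points).
  x = 14: rhs = 12, matching y values: none (0 points).
  x = 15: rhs = 11, matching y values: none (0 points).
  x = 16: rhs = 15, matching y values: 7, 10 (2 points).
Total affine count: 14.
Full point count |E(F_17)| = 14 + 1 = 15.
Hasse bound: |15 − (17+1)| = |-3| = 3 ≤ 2√17 ≈ 8.2462 ✓.


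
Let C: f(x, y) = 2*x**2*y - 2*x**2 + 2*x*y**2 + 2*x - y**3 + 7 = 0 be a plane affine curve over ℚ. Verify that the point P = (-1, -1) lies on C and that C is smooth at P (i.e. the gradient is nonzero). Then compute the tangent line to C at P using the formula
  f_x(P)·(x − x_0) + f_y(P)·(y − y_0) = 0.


Tangent line at P: 12*x + 3*y + 15 = 0.

Step 1: f(-1, -1) = 0, so P lies on C.
Step 2: partial derivatives
  f_x(x, y) = 4*x*y - 4*x + 2*y**2 + 2, f_y(x, y) = 2*x**2 + 4*x*y - 3*y**2.
  f_x(P) = 12, f_y(P) = 3 (gradient nonzero, so P is smooth).
Step 3: tangent line at P: 12·(x − -1) + 3·(y − -1) = 0.
Expanding: 12*x + 3*y + 15 = 0.


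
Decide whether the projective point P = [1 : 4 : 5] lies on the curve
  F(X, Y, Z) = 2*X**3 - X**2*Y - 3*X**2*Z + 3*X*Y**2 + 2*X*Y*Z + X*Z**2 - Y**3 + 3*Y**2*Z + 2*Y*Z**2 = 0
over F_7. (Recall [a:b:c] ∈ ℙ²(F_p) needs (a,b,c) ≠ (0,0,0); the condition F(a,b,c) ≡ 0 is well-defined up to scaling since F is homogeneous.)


F(1,4,5) ≡ 3 (mod 7); P is NOT on the curve.

Evaluate F(1, 4, 5) term-by-term (mod 7).
  2*X**3 ↦ 2·1·1·1 = 2
  -X**2*Y ↦ -1·1·4·1 = -4
  -3*X**2*Z ↦ -3·1·1·5 = -15
  3*X*Y**2 ↦ 3·1·16·1 = 48
  2*X*Y*Z ↦ 2·1·4·5 = 40
  X*Z**2 ↦ 1·1·1·25 = 25
  -Y**3 ↦ -1·1·64·1 = -64
  3*Y**2*Z ↦ 3·1·16·5 = 240
  2*Y*Z**2 ↦ 2·1·4·25 = 200
Sum: F(1, 4, 5) = (2) + (-4) + (-15) + (48) + (40) + (25) + (-64) + (240) + (200) = 472.
Reducing mod 7: 472 ≡ 3 (mod 7).
Since F(a, b, c) ≡ 3 ≠ 0 (mod 7), P does NOT lie on the curve.


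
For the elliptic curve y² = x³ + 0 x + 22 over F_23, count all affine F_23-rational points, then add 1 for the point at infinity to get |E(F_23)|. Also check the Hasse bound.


Affine points = {(1, 0), (3, 7), (3, 16), (5, 3), (5, 20), (6, 10), (6, 13), (12, 5), (12, 18), (14, 11), (14, 12), (15, 4), (15, 19), (16, 1), (16, 22), (17, 6), (17, 17), (18, 9), (18, 14), (19, 2), (19, 21), (20, 8), (20, 15)}; affine count = 23; |E(F_23)| = 24.

Discriminant check: Δ ∝ 4a³ + 27b² = 4·0³ + 27·22² = 4·0 + 27·484 ≡ 4 (mod 23). Nonzero ⇒ E is nonsingular.
For each x ∈ F_23, compute rhs = x³ + 0·x + 22 mod 23, then count y ∈ F_23 with y² ≡ rhs.
  x = 0: rhs = 22, matching y values: none (0 points).
  x = 1: rhs = 0, matching y values: 0 (1 points).
  x = 2: rhs = 7, matching y values: none (0 points).
  x = 3: rhs = 3, matching y values: 7, 16 (2 points).
  x = 4: rhs = 17, matching y values: none (0 points).
  x = 5: rhs = 9, matching y values: 3, 20 (2 points).
  x = 6: rhs = 8, matching y values: 10, 13 (2 points).
  x = 7: rhs = 20, matching y values: none (0 points).
  x = 8: rhs = 5, matching y values: none (0 points).
  x = 9: rhs = 15, matching y values: none (0 points).
  x = 10: rhs = 10, matching y values: none (0 points).
  x = 11: rhs = 19, matching y values: none (0 points).
  x = 12: rhs = 2, matching y values: 5, 18 (2 points).
  x = 13: rhs = 11, matching y values: none (0 points).
  x = 14: rhs = 6, matching y values: 11, 12 (2 points).
  x = 15: rhs = 16, matching y values: 4, 19 (2 points).
  x = 16: rhs = 1, matching y values: 1, 22 (2 points).
  x = 17: rhs = 13, matching y values: 6, 17 (2 points).
  x = 18: rhs = 12, matching y values: 9, 14 (2 points).
  x = 19: rhs = 4, matching y values: 2, 21 (2 points).
  x = 20: rhs = 18, matching y values: 8, 15 (2 points).
  x = 21: rhs = 14, matching y values: none (0 points).
  x = 22: rhs = 21, matching y values: none (0 points).
Total affine count: 23.
Full point count |E(F_23)| = 23 + 1 = 24.
Hasse bound: |24 − (23+1)| = |0| = 0 ≤ 2√23 ≈ 9.5917 ✓.


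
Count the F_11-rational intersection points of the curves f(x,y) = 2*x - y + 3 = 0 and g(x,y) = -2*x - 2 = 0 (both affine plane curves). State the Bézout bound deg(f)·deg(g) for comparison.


Common zeros: {(10, 1)}; count = 1; Bézout bound = 1.

deg(f) = 1, deg(g) = 1, so Bézout bound = 1.
Scan x ∈ F_11. For each x, list the y ∈ F_11 with f(x, y) ≡ 0 and those with g(x, y) ≡ 0 (mod 11); the common zeros in that column are the intersection.
  x = 0: f ≡ 0 at y ∈ {3}; g ≡ 0 at y ∈ ∅; common: ∅.
  x = 1: f ≡ 0 at y ∈ {5}; g ≡ 0 at y ∈ ∅; common: ∅.
  x = 2: f ≡ 0 at y ∈ {7}; g ≡ 0 at y ∈ ∅; common: ∅.
  x = 3: f ≡ 0 at y ∈ {9}; g ≡ 0 at y ∈ ∅; common: ∅.
  x = 4: f ≡ 0 at y ∈ {0}; g ≡ 0 at y ∈ ∅; common: ∅.
  x = 5: f ≡ 0 at y ∈ {2}; g ≡ 0 at y ∈ ∅; common: ∅.
  x = 6: f ≡ 0 at y ∈ {4}; g ≡ 0 at y ∈ ∅; common: ∅.
  x = 7: f ≡ 0 at y ∈ {6}; g ≡ 0 at y ∈ ∅; common: ∅.
  x = 8: f ≡ 0 at y ∈ {8}; g ≡ 0 at y ∈ ∅; common: ∅.
  x = 9: f ≡ 0 at y ∈ {10}; g ≡ 0 at y ∈ ∅; common: ∅.
  x = 10: f ≡ 0 at y ∈ {1}; g ≡ 0 at y ∈ {0, 1, 2, 3, 4, 5, 6, 7, 8, 9, 10}; common: {1}.
Collecting: common zeros = {(10, 1)}, so the count is 1.
Comparison with the Bézout bound: 1 ≤ 1 = deg(f)·deg(g), as expected for curves with no common component (the bound is attained).


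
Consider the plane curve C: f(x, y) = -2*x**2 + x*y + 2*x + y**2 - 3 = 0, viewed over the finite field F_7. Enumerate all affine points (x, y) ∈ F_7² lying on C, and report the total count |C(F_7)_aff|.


Affine F_7-points: {(2, 0), (2, 5), (5, 4), (5, 5), (6, 0), (6, 1)}; count = 6.

For each of the 49 pairs (x, y) ∈ F_7², evaluate f(x, y) mod 7. Record the zeros.
  x = 0: [0↦4, 1↦5, 2↦1, 3↦6, 4↦6, 5↦1, 6↦5]  zeros at y ∈ ∅
  x = 1: [0↦4, 1↦6, 2↦3, 3↦2, 4↦3, 5↦6, 6↦4]  zeros at y ∈ ∅
  x = 2: [0↦0, 1↦3, 2↦1, 3↦1, 4↦3, 5↦0, 6↦6]  zeros at y ∈ {0, 5}
  x = 3: [0↦6, 1↦3, 2↦2, 3↦3, 4↦6, 5↦4, 6↦4]  zeros at y ∈ ∅
  x = 4: [0↦1, 1↦6, 2↦6, 3↦1, 4↦5, 5↦4, 6↦5]  zeros at y ∈ ∅
  x = 5: [0↦6, 1↦5, 2↦6, 3↦2, 4↦0, 5↦0, 6↦2]  zeros at y ∈ {4, 5}
  x = 6: [0↦0, 1↦0, 2↦2, 3↦6, 4↦5, 5↦6, 6↦2]  zeros at y ∈ {0, 1}
Collecting zeros: affine points = {(2, 0), (2, 5), (5, 4), (5, 5), (6, 0), (6, 1)}.
Total count |C(F_7)_aff| = 6.


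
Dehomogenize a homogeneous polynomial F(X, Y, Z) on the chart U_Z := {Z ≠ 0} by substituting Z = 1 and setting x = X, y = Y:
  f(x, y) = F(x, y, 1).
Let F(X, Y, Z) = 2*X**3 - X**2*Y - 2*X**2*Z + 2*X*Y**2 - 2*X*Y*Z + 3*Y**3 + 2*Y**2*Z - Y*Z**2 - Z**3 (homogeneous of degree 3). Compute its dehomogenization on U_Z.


f(x, y) = 2*x**3 - x**2*y - 2*x**2 + 2*x*y**2 - 2*x*y + 3*y**3 + 2*y**2 - y - 1

On U_Z we set Z = 1. Each monomial c·X^i·Y^j·Z^k in F becomes c·x^i·y^j·1^k = c·x^i·y^j.
Substituting Z = 1: F(X, Y, 1) = 2*x**3 - x**2*y - 2*x**2 + 2*x*y**2 - 2*x*y + 3*y**3 + 2*y**2 - y - 1.
Note: deg(f) ≤ deg(F) = 3; strict inequality happens when F is divisible by Z (lost terms).


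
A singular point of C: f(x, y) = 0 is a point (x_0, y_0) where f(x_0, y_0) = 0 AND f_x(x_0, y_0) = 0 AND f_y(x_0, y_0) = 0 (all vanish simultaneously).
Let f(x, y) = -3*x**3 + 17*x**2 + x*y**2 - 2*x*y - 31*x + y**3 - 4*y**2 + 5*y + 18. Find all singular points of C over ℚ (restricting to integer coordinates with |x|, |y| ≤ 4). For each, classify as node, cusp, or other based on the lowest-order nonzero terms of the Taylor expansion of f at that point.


Singular points: {(2, 1)}; classification: node.

Compute partial derivatives:
  f_x = -9*x**2 + 34*x + y**2 - 2*y - 31.
  f_y = 2*x*y - 2*x + 3*y**2 - 8*y + 5.
Scan x_0 ∈ {−4, ..., 4}. For each x_0, f_y(x_0, y) is a polynomial in y; find its integer roots y ∈ {−4, ..., 4}, then test f_x and f at those candidates.
  x = -4: f_y(-4, y) = 3*y**2 - 16*y + 13; vanishes at y ∈ {1}. (-4, 1): f_x = -312 ≠ 0.
  x = -3: f_y(-3, y) = 3*y**2 - 14*y + 11; vanishes at y ∈ {1}. (-3, 1): f_x = -215 ≠ 0.
  x = -2: f_y(-2, y) = 3*y**2 - 12*y + 9; vanishes at y ∈ {1, 3}. (-2, 1): f_x = -136 ≠ 0; (-2, 3): f_x = -132 ≠ 0.
  x = -1: f_y(-1, y) = 3*y**2 - 10*y + 7; vanishes at y ∈ {1}. (-1, 1): f_x = -75 ≠ 0.
  x = 0: f_y(0, y) = 3*y**2 - 8*y + 5; vanishes at y ∈ {1}. (0, 1): f_x = -32 ≠ 0.
  x = 1: f_y(1, y) = 3*y**2 - 6*y + 3; vanishes at y ∈ {1}. (1, 1): f_x = -7 ≠ 0.
  x = 2: f_y(2, y) = 3*y**2 - 4*y + 1; vanishes at y ∈ {1}. (2, 1): f_x = 0, f = 0 — SINGULAR.
  x = 3: f_y(3, y) = 3*y**2 - 2*y - 1; vanishes at y ∈ {1}. (3, 1): f_x = -11 ≠ 0.
  x = 4: f_y(4, y) = 3*y**2 - 3; vanishes at y ∈ {-1, 1}. (4, -1): f_x = -36 ≠ 0; (4, 1): f_x = -40 ≠ 0.
Only singular point on the grid: (2, 1).
Classify: substitute x = 2 + u, y = 1 + v and expand: f = -3*u**3 - u**2 + u*v**2 + v**3 + v**2.
No constant or linear terms (consistent with a singular point). Quadratic part: -u**2 + v**2. Cubic part: -3*u**3 + u*v**2 + v**3.
The quadratic part v**2 - u**2 = (v − u)(v + u) splits into two distinct linear factors, so there are two distinct tangent lines y − 1 = ±(x − 2) — this is a node (ordinary double point).
Classification: node.


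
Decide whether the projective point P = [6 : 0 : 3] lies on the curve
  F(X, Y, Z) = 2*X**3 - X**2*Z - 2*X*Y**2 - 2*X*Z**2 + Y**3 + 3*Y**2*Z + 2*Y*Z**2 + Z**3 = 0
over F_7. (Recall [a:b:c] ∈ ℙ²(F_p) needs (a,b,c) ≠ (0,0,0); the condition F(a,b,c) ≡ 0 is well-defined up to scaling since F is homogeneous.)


F(6,0,3) ≡ 5 (mod 7); P is NOT on the curve.

Evaluate F(6, 0, 3) term-by-term (mod 7).
  2*X**3 ↦ 2·216·1·1 = 432
  -X**2*Z ↦ -1·36·1·3 = -108
  -2*X*Y**2 ↦ -2·6·0·1 = 0
  -2*X*Z**2 ↦ -2·6·1·9 = -108
  Y**3 ↦ 1·1·0·1 = 0
  3*Y**2*Z ↦ 3·1·0·3 = 0
  2*Y*Z**2 ↦ 2·1·0·9 = 0
  Z**3 ↦ 1·1·1·27 = 27
Sum: F(6, 0, 3) = (432) + (-108) + (0) + (-108) + (0) + (0) + (0) + (27) = 243.
Reducing mod 7: 243 ≡ 5 (mod 7).
Since F(a, b, c) ≡ 5 ≠ 0 (mod 7), P does NOT lie on the curve.


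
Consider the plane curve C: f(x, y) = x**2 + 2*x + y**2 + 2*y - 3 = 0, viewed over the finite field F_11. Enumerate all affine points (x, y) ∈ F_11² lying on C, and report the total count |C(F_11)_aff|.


Affine F_11-points: {(0, 1), (0, 8), (1, 0), (1, 9), (3, 10), (6, 10), (8, 0), (8, 9), (9, 1), (9, 8), (10, 3), (10, 6)}; count = 12.

For each of the 121 pairs (x, y) ∈ F_11², evaluate f(x, y) mod 11. Record the zeros.
  x = 0: [0↦8, 1↦0, 2↦5, 3↦1, 4↦10, 5↦10, 6↦1, 7↦5, 8↦0, 9↦8, 10↦7]  zeros at y ∈ {1, 8}
  x = 1: [0↦0, 1↦3, 2↦8, 3↦4, 4↦2, 5↦2, 6↦4, 7↦8, 8↦3, 9↦0, 10↦10]  zeros at y ∈ {0, 9}
  x = 2: [0↦5, 1↦8, 2↦2, 3↦9, 4↦7, 5↦7, 6↦9, 7↦2, 8↦8, 9↦5, 10↦4]  zeros at y ∈ ∅
  x = 3: [0↦1, 1↦4, 2↦9, 3↦5, 4↦3, 5↦3, 6↦5, 7↦9, 8↦4, 9↦1, 10↦0]  zeros at y ∈ {10}
  x = 4: [0↦10, 1↦2, 2↦7, 3↦3, 4↦1, 5↦1, 6↦3, 7↦7, 8↦2, 9↦10, 10↦9]  zeros at y ∈ ∅
  x = 5: [0↦10, 1↦2, 2↦7, 3↦3, 4↦1, 5↦1, 6↦3, 7↦7, 8↦2, 9↦10, 10↦9]  zeros at y ∈ ∅
  x = 6: [0↦1, 1↦4, 2↦9, 3↦5, 4↦3, 5↦3, 6↦5, 7↦9, 8↦4, 9↦1, 10↦0]  zeros at y ∈ {10}
  x = 7: [0↦5, 1↦8, 2↦2, 3↦9, 4↦7, 5↦7, 6↦9, 7↦2, 8↦8, 9↦5, 10↦4]  zeros at y ∈ ∅
  x = 8: [0↦0, 1↦3, 2↦8, 3↦4, 4↦2, 5↦2, 6↦4, 7↦8, 8↦3, 9↦0, 10↦10]  zeros at y ∈ {0, 9}
  x = 9: [0↦8, 1↦0, 2↦5, 3↦1, 4↦10, 5↦10, 6↦1, 7↦5, 8↦0, 9↦8, 10↦7]  zeros at y ∈ {1, 8}
  x = 10: [0↦7, 1↦10, 2↦4, 3↦0, 4↦9, 5↦9, 6↦0, 7↦4, 8↦10, 9↦7, 10↦6]  zeros at y ∈ {3, 6}
Collecting zeros: affine points = {(0, 1), (0, 8), (1, 0), (1, 9), (3, 10), (6, 10), (8, 0), (8, 9), (9, 1), (9, 8), (10, 3), (10, 6)}.
Total count |C(F_11)_aff| = 12.


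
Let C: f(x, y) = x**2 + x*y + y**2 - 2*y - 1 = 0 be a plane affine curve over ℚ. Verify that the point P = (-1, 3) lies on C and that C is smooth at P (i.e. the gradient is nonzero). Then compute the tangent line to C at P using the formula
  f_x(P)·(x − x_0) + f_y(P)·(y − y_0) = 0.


Tangent line at P: x + 3*y - 8 = 0.

Step 1: f(-1, 3) = 0, so P lies on C.
Step 2: partial derivatives
  f_x(x, y) = 2*x + y, f_y(x, y) = x + 2*y - 2.
  f_x(P) = 1, f_y(P) = 3 (gradient nonzero, so P is smooth).
Step 3: tangent line at P: 1·(x − -1) + 3·(y − 3) = 0.
Expanding: x + 3*y - 8 = 0.


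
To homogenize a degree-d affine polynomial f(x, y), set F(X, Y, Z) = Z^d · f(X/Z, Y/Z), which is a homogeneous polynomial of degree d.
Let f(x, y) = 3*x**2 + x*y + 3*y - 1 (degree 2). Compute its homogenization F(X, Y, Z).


F(X, Y, Z) = 3*X**2 + X*Y + 3*Y*Z - Z**2

deg(f) = 2.
Substitute x = X/Z, y = Y/Z into f, then multiply by Z^2.
  monomial 3·x^2·y^0 ↦ 3·X^2·Y^0·Z^0.
  monomial 1·x^1·y^1 ↦ 1·X^1·Y^1·Z^0.
  monomial 3·x^0·y^1 ↦ 3·X^0·Y^1·Z^1.
  monomial -1·x^0·y^0 ↦ -1·X^0·Y^0·Z^2.
Collecting: F(X, Y, Z) = 3*X**2 + X*Y + 3*Y*Z - Z**2.


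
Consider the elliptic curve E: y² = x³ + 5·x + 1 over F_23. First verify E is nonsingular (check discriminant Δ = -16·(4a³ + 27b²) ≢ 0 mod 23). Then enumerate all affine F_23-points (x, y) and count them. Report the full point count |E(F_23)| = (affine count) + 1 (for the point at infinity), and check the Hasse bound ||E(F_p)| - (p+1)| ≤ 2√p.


Affine points = {(0, 1), (0, 22), (4, 4), (4, 19), (5, 6), (5, 17), (8, 1), (8, 22), (9, 4), (9, 19), (10, 4), (10, 19), (12, 8), (12, 15), (13, 3), (13, 20), (14, 3), (14, 20), (15, 1), (15, 22), (17, 10), (17, 13), (18, 9), (18, 14), (19, 3), (19, 20), (21, 11), (21, 12), (22, 8), (22, 15)}; affine count = 30; |E(F_23)| = 31.

Discriminant check: Δ ∝ 4a³ + 27b² = 4·5³ + 27·1² = 4·125 + 27·1 ≡ 21 (mod 23). Nonzero ⇒ E is nonsingular.
For each x ∈ F_23, compute rhs = x³ + 5·x + 1 mod 23, then count y ∈ F_23 with y² ≡ rhs.
  x = 0: rhs = 1, matching y values: 1, 22 (2 points).
  x = 1: rhs = 7, matching y values: none (0 points).
  x = 2: rhs = 19, matching y values: none (0 points).
  x = 3: rhs = 20, matching y values: none (0 points).
  x = 4: rhs = 16, matching y values: 4, 19 (2 points).
  x = 5: rhs = 13, matching y values: 6, 17 (2 points).
  x = 6: rhs = 17, matching y values: none (0 points).
  x = 7: rhs = 11, matching y values: none (0 points).
  x = 8: rhs = 1, matching y values: 1, 22 (2 points).
  x = 9: rhs = 16, matching y values: 4, 19 (2 points).
  x = 10: rhs = 16, matching y values: 4, 19 (2 points).
  x = 11: rhs = 7, matching y values: none (0 points).
  x = 12: rhs = 18, matching y values: 8, 15 (2 points).
  x = 13: rhs = 9, matching y values: 3, 20 (2 points).
  x = 14: rhs = 9, matching y values: 3, 20 (2 points).
  x = 15: rhs = 1, matching y values: 1, 22 (2 points).
  x = 16: rhs = 14, matching y values: none (0 points).
  x = 17: rhs = 8, matching y values: 10, 13 (2 points).
  x = 18: rhs = 12, matching y values: 9, 14 (2 points).
  x = 19: rhs = 9, matching y values: 3, 20 (2 points).
  x = 20: rhs = 5, matching y values: none (0 points).
  x = 21: rhs = 6, matching y values: 11, 12 (2 points).
  x = 22: rhs = 18, matching y values: 8, 15 (2 points).
Total affine count: 30.
Full point count |E(F_23)| = 30 + 1 = 31.
Hasse bound: |31 − (23+1)| = |7| = 7 ≤ 2√23 ≈ 9.5917 ✓.


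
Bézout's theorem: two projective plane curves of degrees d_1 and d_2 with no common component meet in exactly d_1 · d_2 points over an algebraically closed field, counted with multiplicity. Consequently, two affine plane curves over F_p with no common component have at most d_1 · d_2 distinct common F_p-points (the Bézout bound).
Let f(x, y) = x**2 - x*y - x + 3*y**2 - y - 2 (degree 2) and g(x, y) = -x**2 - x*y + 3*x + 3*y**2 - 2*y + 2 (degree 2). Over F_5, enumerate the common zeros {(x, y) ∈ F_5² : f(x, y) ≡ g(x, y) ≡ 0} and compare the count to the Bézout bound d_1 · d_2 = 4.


Common zeros: ∅; count = 0; Bézout bound = 4.

deg(f) = 2, deg(g) = 2, so Bézout bound = 4.
Scan x ∈ F_5. For each x, list the y ∈ F_5 with f(x, y) ≡ 0 and those with g(x, y) ≡ 0 (mod 5); the common zeros in that column are the intersection.
  x = 0: f ≡ 0 at y ∈ {1}; g ≡ 0 at y ∈ {2}; common: ∅.
  x = 1: f ≡ 0 at y ∈ ∅; g ≡ 0 at y ∈ {2, 4}; common: ∅.
  x = 2: f ≡ 0 at y ∈ {0, 1}; g ≡ 0 at y ∈ ∅; common: ∅.
  x = 3: f ≡ 0 at y ∈ ∅; g ≡ 0 at y ∈ {1, 4}; common: ∅.
  x = 4: f ≡ 0 at y ∈ {0}; g ≡ 0 at y ∈ {1}; common: ∅.
Collecting: common zeros = ∅, so the count is 0.
Comparison with the Bézout bound: 0 ≤ 4 = deg(f)·deg(g), as expected for curves with no common component (the affine F_5-count falls short of the bound because intersections may lie at infinity, over extension fields, or carry multiplicity).


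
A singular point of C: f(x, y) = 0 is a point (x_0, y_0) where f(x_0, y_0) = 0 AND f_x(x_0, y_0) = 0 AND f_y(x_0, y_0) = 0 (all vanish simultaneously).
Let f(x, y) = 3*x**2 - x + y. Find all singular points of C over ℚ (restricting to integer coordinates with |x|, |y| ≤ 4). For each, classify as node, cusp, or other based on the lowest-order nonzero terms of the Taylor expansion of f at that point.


No singular points in the scanned grid; C is smooth there.

Compute partial derivatives:
  f_x = 6*x - 1.
  f_y = 1.
f_y = 1 is a nonzero constant, so f_y never vanishes: no point (x, y) can satisfy f = f_x = f_y = 0. In particular no (x, y) ∈ {−4, ..., 4}² is singular; the curve is smooth.


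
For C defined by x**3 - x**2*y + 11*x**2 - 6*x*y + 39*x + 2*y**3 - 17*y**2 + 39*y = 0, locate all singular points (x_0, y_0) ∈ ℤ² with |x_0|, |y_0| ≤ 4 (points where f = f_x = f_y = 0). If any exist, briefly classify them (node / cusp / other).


Singular points: {(-3, 3)}; classification: node.

Compute partial derivatives:
  f_x = 3*x**2 - 2*x*y + 22*x - 6*y + 39.
  f_y = -x**2 - 6*x + 6*y**2 - 34*y + 39.
Scan x_0 ∈ {−4, ..., 4}. For each x_0, f_y(x_0, y) is a polynomial in y; find its integer roots y ∈ {−4, ..., 4}, then test f_x and f at those candidates.
  x = -4: f_y(-4, y) = 6*y**2 - 34*y + 47; no integer root y with |y| ≤ 4.
  x = -3: f_y(-3, y) = 6*y**2 - 34*y + 48; vanishes at y ∈ {3}. (-3, 3): f_x = 0, f = 0 — SINGULAR.
  x = -2: f_y(-2, y) = 6*y**2 - 34*y + 47; no integer root y with |y| ≤ 4.
  x = -1: f_y(-1, y) = 6*y**2 - 34*y + 44; vanishes at y ∈ {2}. (-1, 2): f_x = 12 ≠ 0.
  x = 0: f_y(0, y) = 6*y**2 - 34*y + 39; no integer root y with |y| ≤ 4.
  x = 1: f_y(1, y) = 6*y**2 - 34*y + 32; no integer root y with |y| ≤ 4.
  x = 2: f_y(2, y) = 6*y**2 - 34*y + 23; no integer root y with |y| ≤ 4.
  x = 3: f_y(3, y) = 6*y**2 - 34*y + 12; no integer root y with |y| ≤ 4.
  x = 4: f_y(4, y) = 6*y**2 - 34*y - 1; no integer root y with |y| ≤ 4.
Only singular point on the grid: (-3, 3).
Classify: substitute x = -3 + u, y = 3 + v and expand: f = u**3 - u**2*v - u**2 + 2*v**3 + v**2.
No constant or linear terms (consistent with a singular point). Quadratic part: -u**2 + v**2. Cubic part: u**3 - u**2*v + 2*v**3.
The quadratic part v**2 - u**2 = (v − u)(v + u) splits into two distinct linear factors, so there are two distinct tangent lines y − 3 = ±(x − -3) — this is a node (ordinary double point).
Classification: node.


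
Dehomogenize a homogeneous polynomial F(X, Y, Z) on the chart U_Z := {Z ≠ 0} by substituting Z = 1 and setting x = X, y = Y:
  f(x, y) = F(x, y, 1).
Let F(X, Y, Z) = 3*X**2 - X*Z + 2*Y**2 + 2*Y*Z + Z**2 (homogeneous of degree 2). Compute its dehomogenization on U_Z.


f(x, y) = 3*x**2 - x + 2*y**2 + 2*y + 1

On U_Z we set Z = 1. Each monomial c·X^i·Y^j·Z^k in F becomes c·x^i·y^j·1^k = c·x^i·y^j.
Substituting Z = 1: F(X, Y, 1) = 3*x**2 - x + 2*y**2 + 2*y + 1.
Note: deg(f) ≤ deg(F) = 2; strict inequality happens when F is divisible by Z (lost terms).


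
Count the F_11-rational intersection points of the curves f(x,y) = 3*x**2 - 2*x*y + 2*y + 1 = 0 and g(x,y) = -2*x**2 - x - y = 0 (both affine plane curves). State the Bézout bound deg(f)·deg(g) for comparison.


Common zeros: {(2, 1), (7, 5), (10, 10)}; count = 3; Bézout bound = 4.

deg(f) = 2, deg(g) = 2, so Bézout bound = 4.
Scan x ∈ F_11. For each x, list the y ∈ F_11 with f(x, y) ≡ 0 and those with g(x, y) ≡ 0 (mod 11); the common zeros in that column are the intersection.
  x = 0: f ≡ 0 at y ∈ {5}; g ≡ 0 at y ∈ {0}; common: ∅.
  x = 1: f ≡ 0 at y ∈ ∅; g ≡ 0 at y ∈ {8}; common: ∅.
  x = 2: f ≡ 0 at y ∈ {1}; g ≡ 0 at y ∈ {1}; common: {1}.
  x = 3: f ≡ 0 at y ∈ {7}; g ≡ 0 at y ∈ {1}; common: ∅.
  x = 4: f ≡ 0 at y ∈ {10}; g ≡ 0 at y ∈ {8}; common: ∅.
  x = 5: f ≡ 0 at y ∈ {4}; g ≡ 0 at y ∈ {0}; common: ∅.
  x = 6: f ≡ 0 at y ∈ {1}; g ≡ 0 at y ∈ {10}; common: ∅.
  x = 7: f ≡ 0 at y ∈ {5}; g ≡ 0 at y ∈ {5}; common: {5}.
  x = 8: f ≡ 0 at y ∈ {2}; g ≡ 0 at y ∈ {7}; common: ∅.
  x = 9: f ≡ 0 at y ∈ {7}; g ≡ 0 at y ∈ {5}; common: ∅.
  x = 10: f ≡ 0 at y ∈ {10}; g ≡ 0 at y ∈ {10}; common: {10}.
Collecting: common zeros = {(2, 1), (7, 5), (10, 10)}, so the count is 3.
Comparison with the Bézout bound: 3 ≤ 4 = deg(f)·deg(g), as expected for curves with no common component (the affine F_11-count falls short of the bound because intersections may lie at infinity, over extension fields, or carry multiplicity).


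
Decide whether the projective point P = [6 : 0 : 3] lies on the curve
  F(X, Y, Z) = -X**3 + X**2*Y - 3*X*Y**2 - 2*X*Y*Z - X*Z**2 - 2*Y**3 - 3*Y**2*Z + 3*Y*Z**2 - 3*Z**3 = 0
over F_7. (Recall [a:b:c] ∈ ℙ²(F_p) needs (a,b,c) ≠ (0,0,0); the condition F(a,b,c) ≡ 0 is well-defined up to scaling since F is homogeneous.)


F(6,0,3) ≡ 6 (mod 7); P is NOT on the curve.

Evaluate F(6, 0, 3) term-by-term (mod 7).
  -X**3 ↦ -1·216·1·1 = -216
  X**2*Y ↦ 1·36·0·1 = 0
  -3*X*Y**2 ↦ -3·6·0·1 = 0
  -2*X*Y*Z ↦ -2·6·0·3 = 0
  -X*Z**2 ↦ -1·6·1·9 = -54
  -2*Y**3 ↦ -2·1·0·1 = 0
  -3*Y**2*Z ↦ -3·1·0·3 = 0
  3*Y*Z**2 ↦ 3·1·0·9 = 0
  -3*Z**3 ↦ -3·1·1·27 = -81
Sum: F(6, 0, 3) = (-216) + (0) + (0) + (0) + (-54) + (0) + (0) + (0) + (-81) = -351.
Reducing mod 7: -351 ≡ 6 (mod 7).
Since F(a, b, c) ≡ 6 ≠ 0 (mod 7), P does NOT lie on the curve.


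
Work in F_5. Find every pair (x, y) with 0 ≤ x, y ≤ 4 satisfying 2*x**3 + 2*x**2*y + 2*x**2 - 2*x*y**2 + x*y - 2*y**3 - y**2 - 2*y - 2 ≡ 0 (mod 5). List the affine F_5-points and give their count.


Affine F_5-points: {(1, 4), (3, 0), (3, 1), (3, 3), (4, 3)}; count = 5.

For each of the 25 pairs (x, y) ∈ F_5², evaluate f(x, y) mod 5. Record the zeros.
  x = 0: [0↦3, 1↦3, 2↦4, 3↦4, 4↦1]  zeros at y ∈ ∅
  x = 1: [0↦2, 1↦3, 2↦1, 3↦4, 4↦0]  zeros at y ∈ {4}
  x = 2: [0↦2, 1↦3, 2↦2, 3↦2, 4↦1]  zeros at y ∈ ∅
  x = 3: [0↦0, 1↦0, 2↦4, 3↦0, 4↦1]  zeros at y ∈ {0, 1, 3}
  x = 4: [0↦3, 1↦1, 2↦4, 3↦0, 4↦2]  zeros at y ∈ {3}
Collecting zeros: affine points = {(1, 4), (3, 0), (3, 1), (3, 3), (4, 3)}.
Total count |C(F_5)_aff| = 5.


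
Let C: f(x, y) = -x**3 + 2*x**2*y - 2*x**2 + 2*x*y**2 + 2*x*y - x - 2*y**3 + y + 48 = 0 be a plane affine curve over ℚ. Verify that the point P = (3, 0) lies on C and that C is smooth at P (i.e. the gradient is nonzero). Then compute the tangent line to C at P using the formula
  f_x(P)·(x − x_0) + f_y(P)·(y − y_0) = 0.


Tangent line at P: -40*x + 25*y + 120 = 0.

Step 1: f(3, 0) = 0, so P lies on C.
Step 2: partial derivatives
  f_x(x, y) = -3*x**2 + 4*x*y - 4*x + 2*y**2 + 2*y - 1, f_y(x, y) = 2*x**2 + 4*x*y + 2*x - 6*y**2 + 1.
  f_x(P) = -40, f_y(P) = 25 (gradient nonzero, so P is smooth).
Step 3: tangent line at P: -40·(x − 3) + 25·(y − 0) = 0.
Expanding: -40*x + 25*y + 120 = 0.


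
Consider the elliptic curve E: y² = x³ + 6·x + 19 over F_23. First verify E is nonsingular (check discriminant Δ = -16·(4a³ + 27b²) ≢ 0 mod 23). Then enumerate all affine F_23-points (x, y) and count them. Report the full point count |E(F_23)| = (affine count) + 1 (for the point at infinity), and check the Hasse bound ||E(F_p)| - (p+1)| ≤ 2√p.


Affine points = {(1, 7), (1, 16), (2, 4), (2, 19), (3, 8), (3, 15), (5, 6), (5, 17), (6, 8), (6, 15), (7, 6), (7, 17), (8, 2), (8, 21), (11, 6), (11, 17), (12, 5), (12, 18), (14, 8), (14, 15), (16, 5), (16, 18), (18, 5), (18, 18), (19, 0), (22, 9), (22, 14)}; affine count = 27; |E(F_23)| = 28.

Discriminant check: Δ ∝ 4a³ + 27b² = 4·6³ + 27·19² = 4·216 + 27·361 ≡ 8 (mod 23). Nonzero ⇒ E is nonsingular.
For each x ∈ F_23, compute rhs = x³ + 6·x + 19 mod 23, then count y ∈ F_23 with y² ≡ rhs.
  x = 0: rhs = 19, matching y values: none (0 points).
  x = 1: rhs = 3, matching y values: 7, 16 (2 points).
  x = 2: rhs = 16, matching y values: 4, 19 (2 points).
  x = 3: rhs = 18, matching y values: 8, 15 (2 points).
  x = 4: rhs = 15, matching y values: none (0 points).
  x = 5: rhs = 13, matching y values: 6, 17 (2 points).
  x = 6: rhs = 18, matching y values: 8, 15 (2 points).
  x = 7: rhs = 13, matching y values: 6, 17 (2 points).
  x = 8: rhs = 4, matching y values: 2, 21 (2 points).
  x = 9: rhs = 20, matching y values: none (0 points).
  x = 10: rhs = 21, matching y values: none (0 points).
  x = 11: rhs = 13, matching y values: 6, 17 (2 points).
  x = 12: rhs = 2, matching y values: 5, 18 (2 points).
  x = 13: rhs = 17, matching y values: none (0 points).
  x = 14: rhs = 18, matching y values: 8, 15 (2 points).
  x = 15: rhs = 11, matching y values: none (0 points).
  x = 16: rhs = 2, matching y values: 5, 18 (2 points).
  x = 17: rhs = 20, matching y values: none (0 points).
  x = 18: rhs = 2, matching y values: 5, 18 (2 points).
  x = 19: rhs = 0, matching y values: 0 (1 points).
  x = 20: rhs = 20, matching y values: none (0 points).
  x = 21: rhs = 22, matching y values: none (0 points).
  x = 22: rhs = 12, matching y values: 9, 14 (2 points).
Total affine count: 27.
Full point count |E(F_23)| = 27 + 1 = 28.
Hasse bound: |28 − (23+1)| = |4| = 4 ≤ 2√23 ≈ 9.5917 ✓.


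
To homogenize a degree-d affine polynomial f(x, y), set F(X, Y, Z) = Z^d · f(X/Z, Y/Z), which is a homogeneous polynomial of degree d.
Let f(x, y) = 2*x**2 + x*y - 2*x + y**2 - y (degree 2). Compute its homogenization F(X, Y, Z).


F(X, Y, Z) = 2*X**2 + X*Y - 2*X*Z + Y**2 - Y*Z

deg(f) = 2.
Substitute x = X/Z, y = Y/Z into f, then multiply by Z^2.
  monomial 2·x^2·y^0 ↦ 2·X^2·Y^0·Z^0.
  monomial 1·x^1·y^1 ↦ 1·X^1·Y^1·Z^0.
  monomial -2·x^1·y^0 ↦ -2·X^1·Y^0·Z^1.
  monomial 1·x^0·y^2 ↦ 1·X^0·Y^2·Z^0.
  monomial -1·x^0·y^1 ↦ -1·X^0·Y^1·Z^1.
Collecting: F(X, Y, Z) = 2*X**2 + X*Y - 2*X*Z + Y**2 - Y*Z.


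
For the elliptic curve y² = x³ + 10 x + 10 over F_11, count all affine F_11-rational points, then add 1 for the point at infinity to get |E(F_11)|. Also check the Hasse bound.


Affine points = {(2, 4), (2, 7), (3, 1), (3, 10), (4, 2), (4, 9), (5, 3), (5, 8), (6, 0), (7, 4), (7, 7), (9, 2), (9, 9)}; affine count = 13; |E(F_11)| = 14.

Discriminant check: Δ ∝ 4a³ + 27b² = 4·10³ + 27·10² = 4·1000 + 27·100 ≡ 1 (mod 11). Nonzero ⇒ E is nonsingular.
For each x ∈ F_11, compute rhs = x³ + 10·x + 10 mod 11, then count y ∈ F_11 with y² ≡ rhs.
  x = 0: rhs = 10, matching y values: none (0 points).
  x = 1: rhs = 10, matching y values: none (0 points).
  x = 2: rhs = 5, matching y values: 4, 7 (2 points).
  x = 3: rhs = 1, matching y values: 1, 10 (2 points).
  x = 4: rhs = 4, matching y values: 2, 9 (2 points).
  x = 5: rhs = 9, matching y values: 3, 8 (2 points).
  x = 6: rhs = 0, matching y values: 0 (1 points).
  x = 7: rhs = 5, matching y values: 4, 7 (2 points).
  x = 8: rhs = 8, matching y values: none (0 points).
  x = 9: rhs = 4, matching y values: 2, 9 (2 points).
  x = 10: rhs = 10, matching y values: none (0 points).
Total affine count: 13.
Full point count |E(F_11)| = 13 + 1 = 14.
Hasse bound: |14 − (11+1)| = |2| = 2 ≤ 2√11 ≈ 6.6332 ✓.


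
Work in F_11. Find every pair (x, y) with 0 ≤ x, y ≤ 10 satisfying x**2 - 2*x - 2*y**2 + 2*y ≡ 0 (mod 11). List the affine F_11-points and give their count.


Affine F_11-points: {(0, 0), (0, 1), (2, 0), (2, 1), (5, 2), (5, 10), (6, 4), (6, 8), (7, 4), (7, 8), (8, 2), (8, 10)}; count = 12.

For each of the 121 pairs (x, y) ∈ F_11², evaluate f(x, y) mod 11. Record the zeros.
  x = 0: [0↦0, 1↦0, 2↦7, 3↦10, 4↦9, 5↦4, 6↦6, 7↦4, 8↦9, 9↦10, 10↦7]  zeros at y ∈ {0, 1}
  x = 1: [0↦10, 1↦10, 2↦6, 3↦9, 4↦8, 5↦3, 6↦5, 7↦3, 8↦8, 9↦9, 10↦6]  zeros at y ∈ ∅
  x = 2: [0↦0, 1↦0, 2↦7, 3↦10, 4↦9, 5↦4, 6↦6, 7↦4, 8↦9, 9↦10, 10↦7]  zeros at y ∈ {0, 1}
  x = 3: [0↦3, 1↦3, 2↦10, 3↦2, 4↦1, 5↦7, 6↦9, 7↦7, 8↦1, 9↦2, 10↦10]  zeros at y ∈ ∅
  x = 4: [0↦8, 1↦8, 2↦4, 3↦7, 4↦6, 5↦1, 6↦3, 7↦1, 8↦6, 9↦7, 10↦4]  zeros at y ∈ ∅
  x = 5: [0↦4, 1↦4, 2↦0, 3↦3, 4↦2, 5↦8, 6↦10, 7↦8, 8↦2, 9↦3, 10↦0]  zeros at y ∈ {2, 10}
  x = 6: [0↦2, 1↦2, 2↦9, 3↦1, 4↦0, 5↦6, 6↦8, 7↦6, 8↦0, 9↦1, 10↦9]  zeros at y ∈ {4, 8}
  x = 7: [0↦2, 1↦2, 2↦9, 3↦1, 4↦0, 5↦6, 6↦8, 7↦6, 8↦0, 9↦1, 10↦9]  zeros at y ∈ {4, 8}
  x = 8: [0↦4, 1↦4, 2↦0, 3↦3, 4↦2, 5↦8, 6↦10, 7↦8, 8↦2, 9↦3, 10↦0]  zeros at y ∈ {2, 10}
  x = 9: [0↦8, 1↦8, 2↦4, 3↦7, 4↦6, 5↦1, 6↦3, 7↦1, 8↦6, 9↦7, 10↦4]  zeros at y ∈ ∅
  x = 10: [0↦3, 1↦3, 2↦10, 3↦2, 4↦1, 5↦7, 6↦9, 7↦7, 8↦1, 9↦2, 10↦10]  zeros at y ∈ ∅
Collecting zeros: affine points = {(0, 0), (0, 1), (2, 0), (2, 1), (5, 2), (5, 10), (6, 4), (6, 8), (7, 4), (7, 8), (8, 2), (8, 10)}.
Total count |C(F_11)_aff| = 12.


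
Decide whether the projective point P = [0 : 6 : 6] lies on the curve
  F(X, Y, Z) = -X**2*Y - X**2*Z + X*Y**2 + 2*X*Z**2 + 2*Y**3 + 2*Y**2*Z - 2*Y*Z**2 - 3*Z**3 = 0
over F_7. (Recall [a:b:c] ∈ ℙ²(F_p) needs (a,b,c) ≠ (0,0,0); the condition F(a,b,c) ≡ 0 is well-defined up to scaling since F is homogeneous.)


F(0,6,6) ≡ 1 (mod 7); P is NOT on the curve.

Evaluate F(0, 6, 6) term-by-term (mod 7).
  -X**2*Y ↦ -1·0·6·1 = 0
  -X**2*Z ↦ -1·0·1·6 = 0
  X*Y**2 ↦ 1·0·36·1 = 0
  2*X*Z**2 ↦ 2·0·1·36 = 0
  2*Y**3 ↦ 2·1·216·1 = 432
  2*Y**2*Z ↦ 2·1·36·6 = 432
  -2*Y*Z**2 ↦ -2·1·6·36 = -432
  -3*Z**3 ↦ -3·1·1·216 = -648
Sum: F(0, 6, 6) = (0) + (0) + (0) + (0) + (432) + (432) + (-432) + (-648) = -216.
Reducing mod 7: -216 ≡ 1 (mod 7).
Since F(a, b, c) ≡ 1 ≠ 0 (mod 7), P does NOT lie on the curve.


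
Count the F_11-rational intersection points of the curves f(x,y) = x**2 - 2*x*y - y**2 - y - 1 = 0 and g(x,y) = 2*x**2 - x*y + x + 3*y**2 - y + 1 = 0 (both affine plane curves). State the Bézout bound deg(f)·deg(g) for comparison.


Common zeros: {(6, 4)}; count = 1; Bézout bound = 4.

deg(f) = 2, deg(g) = 2, so Bézout bound = 4.
Scan x ∈ F_11. For each x, list the y ∈ F_11 with f(x, y) ≡ 0 and those with g(x, y) ≡ 0 (mod 11); the common zeros in that column are the intersection.
  x = 0: f ≡ 0 at y ∈ ∅; g ≡ 0 at y ∈ {2}; common: ∅.
  x = 1: f ≡ 0 at y ∈ {0, 8}; g ≡ 0 at y ∈ {4}; common: ∅.
  x = 2: f ≡ 0 at y ∈ {2, 4}; g ≡ 0 at y ∈ {0, 1}; common: ∅.
  x = 3: f ≡ 0 at y ∈ {1, 3}; g ≡ 0 at y ∈ {0, 5}; common: ∅.
  x = 4: f ≡ 0 at y ∈ {5, 8}; g ≡ 0 at y ∈ ∅; common: ∅.
  x = 5: f ≡ 0 at y ∈ ∅; g ≡ 0 at y ∈ ∅; common: ∅.
  x = 6: f ≡ 0 at y ∈ {4, 5}; g ≡ 0 at y ∈ {2, 4}; common: {4}.
  x = 7: f ≡ 0 at y ∈ ∅; g ≡ 0 at y ∈ ∅; common: ∅.
  x = 8: f ≡ 0 at y ∈ ∅; g ≡ 0 at y ∈ ∅; common: ∅.
  x = 9: f ≡ 0 at y ∈ ∅; g ≡ 0 at y ∈ {1, 6}; common: ∅.
  x = 10: f ≡ 0 at y ∈ {0, 1}; g ≡ 0 at y ∈ {5, 6}; common: ∅.
Collecting: common zeros = {(6, 4)}, so the count is 1.
Comparison with the Bézout bound: 1 ≤ 4 = deg(f)·deg(g), as expected for curves with no common component (the affine F_11-count falls short of the bound because intersections may lie at infinity, over extension fields, or carry multiplicity).


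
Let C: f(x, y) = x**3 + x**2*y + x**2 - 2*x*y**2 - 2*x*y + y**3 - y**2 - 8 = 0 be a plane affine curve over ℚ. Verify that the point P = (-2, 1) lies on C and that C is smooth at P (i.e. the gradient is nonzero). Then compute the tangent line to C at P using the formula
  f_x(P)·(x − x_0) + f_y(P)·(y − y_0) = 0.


Tangent line at P: 17*y - 17 = 0.

Step 1: f(-2, 1) = 0, so P lies on C.
Step 2: partial derivatives
  f_x(x, y) = 3*x**2 + 2*x*y + 2*x - 2*y**2 - 2*y, f_y(x, y) = x**2 - 4*x*y - 2*x + 3*y**2 - 2*y.
  f_x(P) = 0, f_y(P) = 17 (gradient nonzero, so P is smooth).
Step 3: tangent line at P: 0·(x − -2) + 17·(y − 1) = 0.
Expanding: 17*y - 17 = 0.


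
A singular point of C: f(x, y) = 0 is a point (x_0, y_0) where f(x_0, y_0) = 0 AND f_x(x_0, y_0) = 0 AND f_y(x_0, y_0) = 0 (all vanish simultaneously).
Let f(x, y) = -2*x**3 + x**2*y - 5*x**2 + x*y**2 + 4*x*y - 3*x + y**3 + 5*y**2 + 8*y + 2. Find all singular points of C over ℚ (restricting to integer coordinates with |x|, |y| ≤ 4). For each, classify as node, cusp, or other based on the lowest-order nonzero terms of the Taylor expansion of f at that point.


Singular points: {(-1, -1)}; classification: cusp.

Compute partial derivatives:
  f_x = -6*x**2 + 2*x*y - 10*x + y**2 + 4*y - 3.
  f_y = x**2 + 2*x*y + 4*x + 3*y**2 + 10*y + 8.
Scan x_0 ∈ {−4, ..., 4}. For each x_0, f_y(x_0, y) is a polynomial in y; find its integer roots y ∈ {−4, ..., 4}, then test f_x and f at those candidates.
  x = -4: f_y(-4, y) = 3*y**2 + 2*y + 8; no integer root y with |y| ≤ 4.
  x = -3: f_y(-3, y) = 3*y**2 + 4*y + 5; no integer root y with |y| ≤ 4.
  x = -2: f_y(-2, y) = 3*y**2 + 6*y + 4; no integer root y with |y| ≤ 4.
  x = -1: f_y(-1, y) = 3*y**2 + 8*y + 5; vanishes at y ∈ {-1}. (-1, -1): f_x = 0, f = 0 — SINGULAR.
  x = 0: f_y(0, y) = 3*y**2 + 10*y + 8; vanishes at y ∈ {-2}. (0, -2): f_x = -7 ≠ 0.
  x = 1: f_y(1, y) = 3*y**2 + 12*y + 13; no integer root y with |y| ≤ 4.
  x = 2: f_y(2, y) = 3*y**2 + 14*y + 20; no integer root y with |y| ≤ 4.
  x = 3: f_y(3, y) = 3*y**2 + 16*y + 29; no integer root y with |y| ≤ 4.
  x = 4: f_y(4, y) = 3*y**2 + 18*y + 40; no integer root y with |y| ≤ 4.
Only singular point on the grid: (-1, -1).
Classify: substitute x = -1 + u, y = -1 + v and expand: f = -2*u**3 + u**2*v + u*v**2 + v**3 + v**2.
No constant or linear terms (consistent with a singular point). Quadratic part: v**2. Cubic part: -2*u**3 + u**2*v + u*v**2 + v**3.
The quadratic part v**2 is a perfect square, so there is a single (double) tangent line v = 0, i.e. y = -1. Restricting the cubic part to that line (v = 0) leaves -2*u**3 ≠ 0, so f is not divisible by v and the branch is v² ≈ 2*u**3 to lowest order — this is a cusp.
Classification: cusp.


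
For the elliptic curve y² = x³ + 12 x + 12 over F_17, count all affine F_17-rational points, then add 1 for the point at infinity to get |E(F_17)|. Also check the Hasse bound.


Affine points = {(1, 5), (1, 12), (8, 5), (8, 12), (9, 4), (9, 13), (11, 8), (11, 9), (13, 6), (13, 11), (14, 0), (16, 4), (16, 13)}; affine count = 13; |E(F_17)| = 14.

Discriminant check: Δ ∝ 4a³ + 27b² = 4·12³ + 27·12² = 4·1728 + 27·144 ≡ 5 (mod 17). Nonzero ⇒ E is nonsingular.
For each x ∈ F_17, compute rhs = x³ + 12·x + 12 mod 17, then count y ∈ F_17 with y² ≡ rhs.
  x = 0: rhs = 12, matching y values: none (0 points).
  x = 1: rhs = 8, matching y values: 5, 12 (2 points).
  x = 2: rhs = 10, matching y values: none (0 points).
  x = 3: rhs = 7, matching y values: none (0 points).
  x = 4: rhs = 5, matching y values: none (0 points).
  x = 5: rhs = 10, matching y values: none (0 points).
  x = 6: rhs = 11, matching y values: none (0 points).
  x = 7: rhs = 14, matching y values: none (0 points).
  x = 8: rhs = 8, matching y values: 5, 12 (2 points).
  x = 9: rhs = 16, matching y values: 4, 13 (2 points).
  x = 10: rhs = 10, matching y values: none (0 points).
  x = 11: rhs = 13, matching y values: 8, 9 (2 points).
  x = 12: rhs = 14, matching y values: none (0 points).
  x = 13: rhs = 2, matching y values: 6, 11 (2 points).
  x = 14: rhs = 0, matching y values: 0 (1 points).
  x = 15: rhs = 14, matching y values: none (0 points).
  x = 16: rhs = 16, matching y values: 4, 13 (2 points).
Total affine count: 13.
Full point count |E(F_17)| = 13 + 1 = 14.
Hasse bound: |14 − (17+1)| = |-4| = 4 ≤ 2√17 ≈ 8.2462 ✓.


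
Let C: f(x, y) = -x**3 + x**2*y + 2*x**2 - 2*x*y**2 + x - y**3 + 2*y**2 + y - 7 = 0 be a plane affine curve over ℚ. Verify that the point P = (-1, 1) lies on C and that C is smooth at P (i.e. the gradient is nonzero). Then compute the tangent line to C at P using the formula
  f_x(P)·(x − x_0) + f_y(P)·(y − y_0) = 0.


Tangent line at P: -10*x + 7*y - 17 = 0.

Step 1: f(-1, 1) = 0, so P lies on C.
Step 2: partial derivatives
  f_x(x, y) = -3*x**2 + 2*x*y + 4*x - 2*y**2 + 1, f_y(x, y) = x**2 - 4*x*y - 3*y**2 + 4*y + 1.
  f_x(P) = -10, f_y(P) = 7 (gradient nonzero, so P is smooth).
Step 3: tangent line at P: -10·(x − -1) + 7·(y − 1) = 0.
Expanding: -10*x + 7*y - 17 = 0.


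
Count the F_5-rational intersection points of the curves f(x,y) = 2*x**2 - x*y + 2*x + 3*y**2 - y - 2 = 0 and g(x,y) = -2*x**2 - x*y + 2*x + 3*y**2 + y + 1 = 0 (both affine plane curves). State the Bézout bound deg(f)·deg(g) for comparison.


Common zeros: {(0, 1), (4, 3)}; count = 2; Bézout bound = 4.

deg(f) = 2, deg(g) = 2, so Bézout bound = 4.
Scan x ∈ F_5. For each x, list the y ∈ F_5 with f(x, y) ≡ 0 and those with g(x, y) ≡ 0 (mod 5); the common zeros in that column are the intersection.
  x = 0: f ≡ 0 at y ∈ {1}; g ≡ 0 at y ∈ {1, 2}; common: {1}.
  x = 1: f ≡ 0 at y ∈ {2}; g ≡ 0 at y ∈ ∅; common: ∅.
  x = 2: f ≡ 0 at y ∈ {0, 1}; g ≡ 0 at y ∈ ∅; common: ∅.
  x = 3: f ≡ 0 at y ∈ ∅; g ≡ 0 at y ∈ {1, 3}; common: ∅.
  x = 4: f ≡ 0 at y ∈ {2, 3}; g ≡ 0 at y ∈ {3}; common: {3}.
Collecting: common zeros = {(0, 1), (4, 3)}, so the count is 2.
Comparison with the Bézout bound: 2 ≤ 4 = deg(f)·deg(g), as expected for curves with no common component (the affine F_5-count falls short of the bound because intersections may lie at infinity, over extension fields, or carry multiplicity).
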